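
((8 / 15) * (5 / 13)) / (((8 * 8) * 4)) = 1 / 1248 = 0.00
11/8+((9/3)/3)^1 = 19/8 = 2.38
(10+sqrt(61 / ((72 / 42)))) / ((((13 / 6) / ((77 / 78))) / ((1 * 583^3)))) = 15257957099 * sqrt(1281) / 1014+152579570990 / 169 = 1441396340.32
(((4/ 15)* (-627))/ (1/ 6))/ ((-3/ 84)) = 140448/ 5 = 28089.60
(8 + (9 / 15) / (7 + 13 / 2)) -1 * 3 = 227 / 45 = 5.04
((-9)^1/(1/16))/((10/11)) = -792/5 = -158.40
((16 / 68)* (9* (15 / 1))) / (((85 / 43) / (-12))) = -55728 / 289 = -192.83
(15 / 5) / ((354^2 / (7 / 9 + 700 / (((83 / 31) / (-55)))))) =-0.34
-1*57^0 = -1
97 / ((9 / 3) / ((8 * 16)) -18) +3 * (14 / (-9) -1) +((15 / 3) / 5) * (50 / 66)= -311452 / 25311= -12.31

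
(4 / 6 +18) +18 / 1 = 110 / 3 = 36.67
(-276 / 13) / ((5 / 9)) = -2484 / 65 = -38.22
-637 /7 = -91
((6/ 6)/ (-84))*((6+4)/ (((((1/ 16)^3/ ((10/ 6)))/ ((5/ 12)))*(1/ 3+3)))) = -6400/ 63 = -101.59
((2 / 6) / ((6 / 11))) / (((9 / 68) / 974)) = 4497.23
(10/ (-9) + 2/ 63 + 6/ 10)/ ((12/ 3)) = -151/ 1260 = -0.12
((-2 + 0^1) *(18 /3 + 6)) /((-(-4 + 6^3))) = 6 /53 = 0.11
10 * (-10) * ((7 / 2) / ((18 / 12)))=-700 / 3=-233.33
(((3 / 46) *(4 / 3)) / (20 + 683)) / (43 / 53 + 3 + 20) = 53 / 10202639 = 0.00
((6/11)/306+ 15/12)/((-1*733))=-0.00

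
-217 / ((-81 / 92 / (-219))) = -1457372 / 27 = -53976.74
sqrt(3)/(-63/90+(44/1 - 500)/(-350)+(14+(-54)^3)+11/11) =-0.00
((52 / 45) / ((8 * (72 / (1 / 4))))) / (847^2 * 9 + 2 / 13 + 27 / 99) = 1859 / 23932077108480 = 0.00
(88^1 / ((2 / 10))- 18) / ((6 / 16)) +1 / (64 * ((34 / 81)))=7346419 / 6528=1125.37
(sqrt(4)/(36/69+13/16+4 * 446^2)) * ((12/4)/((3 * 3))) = 736/878414529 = 0.00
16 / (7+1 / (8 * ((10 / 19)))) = 2.21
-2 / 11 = -0.18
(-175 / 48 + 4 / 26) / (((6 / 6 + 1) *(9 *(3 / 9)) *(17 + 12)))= -2179 / 108576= -0.02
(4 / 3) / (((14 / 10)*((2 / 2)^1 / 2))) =40 / 21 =1.90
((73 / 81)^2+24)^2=26501560849 / 43046721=615.65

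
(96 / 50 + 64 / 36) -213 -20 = -229.30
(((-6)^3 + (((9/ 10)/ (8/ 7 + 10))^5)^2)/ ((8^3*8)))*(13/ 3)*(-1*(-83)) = -8436145636245288283292936439/ 444784941381713920000000000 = -18.97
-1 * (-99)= 99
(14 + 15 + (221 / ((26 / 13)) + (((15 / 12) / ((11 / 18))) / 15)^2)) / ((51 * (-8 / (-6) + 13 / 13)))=67527 / 57596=1.17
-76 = -76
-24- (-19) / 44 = -1037 / 44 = -23.57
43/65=0.66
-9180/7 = -1311.43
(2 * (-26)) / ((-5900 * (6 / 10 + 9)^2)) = 13 / 135936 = 0.00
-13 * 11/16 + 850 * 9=122257/16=7641.06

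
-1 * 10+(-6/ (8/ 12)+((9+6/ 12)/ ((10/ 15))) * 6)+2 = 137/ 2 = 68.50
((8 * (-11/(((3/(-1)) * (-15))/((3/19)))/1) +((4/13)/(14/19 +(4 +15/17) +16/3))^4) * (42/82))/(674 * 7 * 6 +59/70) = -3124884269928744358165424/559350050316263647590747396721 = -0.00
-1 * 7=-7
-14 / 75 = -0.19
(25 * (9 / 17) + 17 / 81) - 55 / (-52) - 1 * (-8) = 1611295 / 71604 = 22.50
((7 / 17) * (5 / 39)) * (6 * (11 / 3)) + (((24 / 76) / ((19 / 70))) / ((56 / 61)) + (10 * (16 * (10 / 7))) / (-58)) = -146944045 / 97173258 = -1.51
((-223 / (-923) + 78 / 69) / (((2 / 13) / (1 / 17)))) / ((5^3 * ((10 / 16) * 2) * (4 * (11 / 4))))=58254 / 190856875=0.00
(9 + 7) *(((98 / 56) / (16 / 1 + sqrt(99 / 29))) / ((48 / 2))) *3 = 1624 / 7325- 21 *sqrt(319) / 14650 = 0.20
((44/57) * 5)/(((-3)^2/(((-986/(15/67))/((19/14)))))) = -40694192/29241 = -1391.68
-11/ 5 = -2.20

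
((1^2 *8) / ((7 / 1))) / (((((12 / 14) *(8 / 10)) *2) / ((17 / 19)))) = 85 / 114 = 0.75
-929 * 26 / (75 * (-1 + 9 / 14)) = 338156 / 375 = 901.75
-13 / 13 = -1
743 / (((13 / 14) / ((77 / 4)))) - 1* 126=397201 / 26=15276.96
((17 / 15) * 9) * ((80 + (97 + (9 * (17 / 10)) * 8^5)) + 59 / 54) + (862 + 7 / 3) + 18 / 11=25326460141 / 4950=5116456.59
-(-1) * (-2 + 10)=8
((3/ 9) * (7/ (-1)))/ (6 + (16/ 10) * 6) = -35/ 234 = -0.15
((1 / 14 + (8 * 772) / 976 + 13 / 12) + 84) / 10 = 468757 / 51240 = 9.15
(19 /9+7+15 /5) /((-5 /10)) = -218 /9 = -24.22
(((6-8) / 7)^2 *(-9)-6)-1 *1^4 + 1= -330 / 49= -6.73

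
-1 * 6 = -6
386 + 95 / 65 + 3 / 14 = 70557 / 182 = 387.68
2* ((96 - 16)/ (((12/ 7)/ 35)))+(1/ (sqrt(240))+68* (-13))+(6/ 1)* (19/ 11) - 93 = sqrt(15)/ 60+75901/ 33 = 2300.09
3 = 3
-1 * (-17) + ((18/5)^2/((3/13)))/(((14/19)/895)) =2388097/35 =68231.34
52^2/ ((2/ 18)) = 24336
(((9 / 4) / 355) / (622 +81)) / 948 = 3 / 315450160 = 0.00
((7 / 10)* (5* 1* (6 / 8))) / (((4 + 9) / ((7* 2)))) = 147 / 52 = 2.83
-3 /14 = -0.21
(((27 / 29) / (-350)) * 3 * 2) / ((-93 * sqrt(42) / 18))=81 * sqrt(42) / 1101275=0.00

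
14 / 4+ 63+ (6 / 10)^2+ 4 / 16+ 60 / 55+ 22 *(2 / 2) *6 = 220221 / 1100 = 200.20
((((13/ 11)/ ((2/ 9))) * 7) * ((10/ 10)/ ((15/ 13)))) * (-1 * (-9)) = 290.37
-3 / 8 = -0.38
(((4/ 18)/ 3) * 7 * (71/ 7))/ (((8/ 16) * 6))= 1.75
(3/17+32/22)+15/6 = 1545/374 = 4.13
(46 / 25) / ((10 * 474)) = 23 / 59250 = 0.00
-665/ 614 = -1.08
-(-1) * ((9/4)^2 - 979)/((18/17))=-264911/288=-919.83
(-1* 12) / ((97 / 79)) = -948 / 97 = -9.77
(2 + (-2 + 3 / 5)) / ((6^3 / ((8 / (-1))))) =-1 / 45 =-0.02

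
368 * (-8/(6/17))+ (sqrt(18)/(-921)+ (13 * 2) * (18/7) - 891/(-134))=-23265665/2814 - sqrt(2)/307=-8267.83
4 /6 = 2 /3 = 0.67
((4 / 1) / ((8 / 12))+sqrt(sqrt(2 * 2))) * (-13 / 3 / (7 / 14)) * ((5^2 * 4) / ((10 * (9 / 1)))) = -520 / 9 - 260 * sqrt(2) / 27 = -71.40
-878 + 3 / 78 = -22827 / 26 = -877.96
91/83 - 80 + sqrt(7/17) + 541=sqrt(119)/17 + 38354/83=462.74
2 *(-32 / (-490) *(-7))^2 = 512 / 1225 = 0.42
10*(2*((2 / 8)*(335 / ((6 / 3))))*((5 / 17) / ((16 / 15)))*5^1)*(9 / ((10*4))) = 259.79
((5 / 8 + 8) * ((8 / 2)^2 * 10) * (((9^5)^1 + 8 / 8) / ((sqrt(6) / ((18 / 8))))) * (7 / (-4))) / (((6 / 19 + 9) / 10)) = -6773773125 * sqrt(6) / 118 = -140612608.39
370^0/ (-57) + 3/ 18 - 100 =-11383/ 114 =-99.85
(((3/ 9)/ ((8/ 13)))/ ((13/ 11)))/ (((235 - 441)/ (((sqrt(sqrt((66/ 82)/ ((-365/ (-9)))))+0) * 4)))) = -11 * 11^(1/ 4) * 44895^(3/ 4)/ 18496740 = -0.00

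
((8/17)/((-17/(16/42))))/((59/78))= -1664/119357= -0.01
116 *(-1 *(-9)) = 1044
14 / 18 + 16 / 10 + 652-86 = 25577 / 45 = 568.38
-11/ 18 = -0.61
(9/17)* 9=81/17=4.76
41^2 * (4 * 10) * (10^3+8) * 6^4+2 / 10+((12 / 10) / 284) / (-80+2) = 1621529802550891 / 18460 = 87840184320.20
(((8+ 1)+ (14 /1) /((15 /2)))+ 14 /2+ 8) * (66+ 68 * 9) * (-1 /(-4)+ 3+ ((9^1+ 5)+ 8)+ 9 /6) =2345654 /5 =469130.80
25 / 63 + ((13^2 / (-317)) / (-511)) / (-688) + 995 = 998406410159 / 1003023504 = 995.40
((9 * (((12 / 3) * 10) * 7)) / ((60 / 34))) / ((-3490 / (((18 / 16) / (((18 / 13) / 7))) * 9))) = -292383 / 13960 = -20.94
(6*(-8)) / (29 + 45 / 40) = -384 / 241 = -1.59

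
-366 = -366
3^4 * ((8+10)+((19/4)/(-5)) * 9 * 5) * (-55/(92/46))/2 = 27565.31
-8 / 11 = -0.73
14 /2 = 7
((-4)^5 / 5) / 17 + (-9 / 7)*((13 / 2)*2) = -17113 / 595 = -28.76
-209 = -209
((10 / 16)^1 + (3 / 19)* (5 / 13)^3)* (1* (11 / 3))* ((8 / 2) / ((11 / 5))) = 1058575 / 250458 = 4.23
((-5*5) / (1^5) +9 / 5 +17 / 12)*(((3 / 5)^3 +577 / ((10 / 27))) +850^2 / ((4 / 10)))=-590701301903 / 15000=-39380086.79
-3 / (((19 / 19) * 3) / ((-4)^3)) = 64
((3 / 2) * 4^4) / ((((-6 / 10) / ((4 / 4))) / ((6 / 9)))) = -1280 / 3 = -426.67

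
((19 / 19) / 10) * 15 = 3 / 2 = 1.50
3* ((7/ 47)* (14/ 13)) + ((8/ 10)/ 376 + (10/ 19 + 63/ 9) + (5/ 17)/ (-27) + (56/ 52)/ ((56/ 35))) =71089207/ 8197740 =8.67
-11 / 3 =-3.67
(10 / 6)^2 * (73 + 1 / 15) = 5480 / 27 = 202.96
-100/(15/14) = -280/3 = -93.33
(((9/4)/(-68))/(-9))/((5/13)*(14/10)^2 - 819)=-65/14466592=-0.00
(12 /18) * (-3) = -2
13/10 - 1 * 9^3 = -7277/10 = -727.70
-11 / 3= -3.67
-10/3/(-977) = 10/2931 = 0.00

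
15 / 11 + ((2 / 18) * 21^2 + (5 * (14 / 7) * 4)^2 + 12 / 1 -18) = 18088 / 11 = 1644.36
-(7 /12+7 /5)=-119 /60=-1.98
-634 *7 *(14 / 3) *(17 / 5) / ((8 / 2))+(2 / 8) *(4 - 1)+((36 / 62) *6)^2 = -1014307399 / 57660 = -17591.18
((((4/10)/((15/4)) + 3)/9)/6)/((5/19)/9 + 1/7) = 30989/92700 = 0.33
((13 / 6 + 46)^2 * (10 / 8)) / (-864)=-417605 / 124416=-3.36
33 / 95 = 0.35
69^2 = 4761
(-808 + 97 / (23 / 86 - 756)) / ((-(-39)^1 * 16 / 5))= -43768905 / 6759272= -6.48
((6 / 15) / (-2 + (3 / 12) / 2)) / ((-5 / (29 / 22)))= 232 / 4125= 0.06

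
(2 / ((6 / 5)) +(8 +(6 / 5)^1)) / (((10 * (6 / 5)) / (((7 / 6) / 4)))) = 1141 / 4320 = 0.26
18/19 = 0.95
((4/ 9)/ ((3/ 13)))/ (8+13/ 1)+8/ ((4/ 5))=5722/ 567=10.09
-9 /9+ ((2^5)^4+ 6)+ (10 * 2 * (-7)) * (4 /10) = 1048525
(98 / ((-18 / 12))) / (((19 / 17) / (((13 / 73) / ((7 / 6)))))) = -12376 / 1387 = -8.92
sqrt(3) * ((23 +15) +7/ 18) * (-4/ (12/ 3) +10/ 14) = -691 * sqrt(3)/ 63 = -19.00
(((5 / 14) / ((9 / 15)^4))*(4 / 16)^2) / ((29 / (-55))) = -171875 / 526176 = -0.33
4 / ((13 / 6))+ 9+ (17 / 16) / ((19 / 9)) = 44853 / 3952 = 11.35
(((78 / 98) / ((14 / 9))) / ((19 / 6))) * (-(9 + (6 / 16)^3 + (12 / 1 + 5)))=-14045967 / 3336704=-4.21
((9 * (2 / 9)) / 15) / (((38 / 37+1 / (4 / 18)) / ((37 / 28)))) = 1369 / 42945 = 0.03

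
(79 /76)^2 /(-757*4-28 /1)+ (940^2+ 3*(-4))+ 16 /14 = 883589.14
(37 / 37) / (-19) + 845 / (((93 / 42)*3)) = 224677 / 1767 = 127.15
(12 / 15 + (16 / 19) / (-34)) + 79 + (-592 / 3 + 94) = -114139 / 4845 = -23.56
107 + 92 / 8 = 237 / 2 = 118.50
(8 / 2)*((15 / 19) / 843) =20 / 5339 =0.00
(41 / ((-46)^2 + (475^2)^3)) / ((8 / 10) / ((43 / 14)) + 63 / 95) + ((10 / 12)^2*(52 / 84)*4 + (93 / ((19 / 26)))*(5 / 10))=1452844387790962075467529 / 22231349590743597574809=65.35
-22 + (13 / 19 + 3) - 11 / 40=-18.59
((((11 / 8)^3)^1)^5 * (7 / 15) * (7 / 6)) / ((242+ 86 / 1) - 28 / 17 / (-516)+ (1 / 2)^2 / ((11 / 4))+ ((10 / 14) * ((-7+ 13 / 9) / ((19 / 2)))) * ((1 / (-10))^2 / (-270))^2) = 3989473618032449206455601575 / 20249764483969457694741364736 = 0.20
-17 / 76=-0.22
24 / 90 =4 / 15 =0.27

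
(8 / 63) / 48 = 1 / 378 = 0.00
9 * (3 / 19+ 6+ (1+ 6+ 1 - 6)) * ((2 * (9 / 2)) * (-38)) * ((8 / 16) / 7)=-1793.57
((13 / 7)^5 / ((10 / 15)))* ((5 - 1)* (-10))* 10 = -222775800 / 16807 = -13254.94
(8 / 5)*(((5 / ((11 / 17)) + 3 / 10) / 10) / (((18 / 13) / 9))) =11479 / 1375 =8.35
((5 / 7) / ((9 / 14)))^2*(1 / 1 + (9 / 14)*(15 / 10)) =2.43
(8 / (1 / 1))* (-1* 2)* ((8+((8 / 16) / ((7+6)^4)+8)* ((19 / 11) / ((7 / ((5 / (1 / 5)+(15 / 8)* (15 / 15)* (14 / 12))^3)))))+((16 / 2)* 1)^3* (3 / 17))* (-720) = 548090853451485885 / 1196363168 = 458130831.93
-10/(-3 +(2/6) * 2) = 30/7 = 4.29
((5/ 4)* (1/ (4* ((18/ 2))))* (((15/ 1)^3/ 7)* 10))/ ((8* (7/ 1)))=9375/ 3136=2.99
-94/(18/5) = -235/9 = -26.11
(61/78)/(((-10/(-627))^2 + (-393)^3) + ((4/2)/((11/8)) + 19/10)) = -39968115/3102101909800907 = -0.00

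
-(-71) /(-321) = -71 /321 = -0.22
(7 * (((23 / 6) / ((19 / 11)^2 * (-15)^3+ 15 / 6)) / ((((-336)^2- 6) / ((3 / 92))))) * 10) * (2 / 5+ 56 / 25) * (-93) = 866481 / 458360681750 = 0.00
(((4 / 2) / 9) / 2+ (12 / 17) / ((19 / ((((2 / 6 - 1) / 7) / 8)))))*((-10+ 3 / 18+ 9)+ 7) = 0.68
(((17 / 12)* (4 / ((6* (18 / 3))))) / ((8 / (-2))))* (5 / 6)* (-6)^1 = 85 / 432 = 0.20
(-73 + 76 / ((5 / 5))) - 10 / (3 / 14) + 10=-101 / 3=-33.67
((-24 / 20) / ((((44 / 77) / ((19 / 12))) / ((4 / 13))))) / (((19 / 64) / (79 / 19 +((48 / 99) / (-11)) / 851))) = -5466456352 / 381507555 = -14.33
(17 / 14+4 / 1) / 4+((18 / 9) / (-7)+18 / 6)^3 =58449 / 2744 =21.30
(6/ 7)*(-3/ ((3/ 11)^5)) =-322102/ 189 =-1704.24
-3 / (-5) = 3 / 5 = 0.60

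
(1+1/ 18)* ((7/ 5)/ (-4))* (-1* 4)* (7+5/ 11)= 5453/ 495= 11.02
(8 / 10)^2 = 16 / 25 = 0.64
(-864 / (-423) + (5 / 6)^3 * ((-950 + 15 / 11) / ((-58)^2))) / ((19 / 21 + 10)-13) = -4942065233 / 5509747584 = -0.90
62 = 62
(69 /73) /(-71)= -69 /5183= -0.01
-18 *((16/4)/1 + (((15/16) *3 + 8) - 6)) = -1269/8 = -158.62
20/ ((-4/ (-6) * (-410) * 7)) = -3/ 287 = -0.01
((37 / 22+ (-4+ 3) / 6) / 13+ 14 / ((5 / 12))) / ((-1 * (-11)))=72322 / 23595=3.07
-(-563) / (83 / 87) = 48981 / 83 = 590.13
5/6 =0.83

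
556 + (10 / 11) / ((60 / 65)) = 36761 / 66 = 556.98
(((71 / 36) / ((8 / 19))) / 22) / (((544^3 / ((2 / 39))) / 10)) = 6745 / 9945267830784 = 0.00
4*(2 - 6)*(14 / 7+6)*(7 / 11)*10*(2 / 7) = -2560 / 11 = -232.73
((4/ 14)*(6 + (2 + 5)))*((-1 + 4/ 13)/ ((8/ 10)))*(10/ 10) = -45/ 14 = -3.21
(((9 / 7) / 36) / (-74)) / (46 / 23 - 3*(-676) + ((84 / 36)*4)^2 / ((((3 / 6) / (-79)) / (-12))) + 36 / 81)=-9 / 3117817136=-0.00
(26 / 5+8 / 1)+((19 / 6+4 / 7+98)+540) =137537 / 210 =654.94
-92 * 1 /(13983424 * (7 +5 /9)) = -0.00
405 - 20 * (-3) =465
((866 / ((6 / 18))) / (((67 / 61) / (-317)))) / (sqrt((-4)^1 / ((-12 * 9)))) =-150712578 * sqrt(3) / 67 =-3896146.90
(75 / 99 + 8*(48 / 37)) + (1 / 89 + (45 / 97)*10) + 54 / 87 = 5015405326 / 305685897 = 16.41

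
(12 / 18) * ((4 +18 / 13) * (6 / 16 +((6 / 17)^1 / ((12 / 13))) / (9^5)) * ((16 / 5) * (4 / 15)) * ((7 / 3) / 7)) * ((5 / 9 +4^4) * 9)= 1557622362016 / 1761726915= 884.15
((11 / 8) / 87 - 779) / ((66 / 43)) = -23313439 / 45936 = -507.52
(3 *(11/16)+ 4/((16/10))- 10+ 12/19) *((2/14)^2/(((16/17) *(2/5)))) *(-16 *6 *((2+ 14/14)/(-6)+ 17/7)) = 10058985/208544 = 48.23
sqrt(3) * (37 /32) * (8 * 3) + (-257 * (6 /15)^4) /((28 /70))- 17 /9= -20629 /1125 + 111 * sqrt(3) /4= 29.73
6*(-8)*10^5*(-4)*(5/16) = 6000000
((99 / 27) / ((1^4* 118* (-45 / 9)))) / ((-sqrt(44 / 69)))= sqrt(759) / 3540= 0.01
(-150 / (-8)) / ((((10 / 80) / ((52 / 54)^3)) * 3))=878800 / 19683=44.65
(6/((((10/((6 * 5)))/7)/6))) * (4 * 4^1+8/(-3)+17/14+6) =15534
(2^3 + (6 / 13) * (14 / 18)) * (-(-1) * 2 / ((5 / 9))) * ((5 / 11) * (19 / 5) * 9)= 334476 / 715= 467.80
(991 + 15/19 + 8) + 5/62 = 1177847/1178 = 999.87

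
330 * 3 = 990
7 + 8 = 15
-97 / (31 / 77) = -7469 / 31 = -240.94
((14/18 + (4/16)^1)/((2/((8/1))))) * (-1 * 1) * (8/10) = -148/45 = -3.29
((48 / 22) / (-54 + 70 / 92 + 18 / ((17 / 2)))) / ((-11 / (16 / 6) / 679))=4854656 / 691031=7.03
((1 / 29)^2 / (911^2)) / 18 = 1 / 12563344098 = 0.00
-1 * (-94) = 94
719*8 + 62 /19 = 109350 /19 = 5755.26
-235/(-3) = 235/3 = 78.33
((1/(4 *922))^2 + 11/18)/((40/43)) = 3216718243/4896483840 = 0.66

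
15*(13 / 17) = 195 / 17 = 11.47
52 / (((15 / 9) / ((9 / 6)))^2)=1053 / 25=42.12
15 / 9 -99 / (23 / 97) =-415.86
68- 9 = 59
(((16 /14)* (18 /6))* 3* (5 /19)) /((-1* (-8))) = 45 /133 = 0.34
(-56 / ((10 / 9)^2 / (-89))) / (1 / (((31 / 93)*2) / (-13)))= -67284 / 325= -207.03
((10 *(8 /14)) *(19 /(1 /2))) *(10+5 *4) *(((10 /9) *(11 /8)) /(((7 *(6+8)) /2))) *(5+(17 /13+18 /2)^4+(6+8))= 67498764355000 /29389269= 2296714.64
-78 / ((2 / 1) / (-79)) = 3081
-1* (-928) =928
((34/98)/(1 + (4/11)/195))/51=715/105301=0.01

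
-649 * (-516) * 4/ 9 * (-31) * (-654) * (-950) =-2866651691200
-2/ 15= -0.13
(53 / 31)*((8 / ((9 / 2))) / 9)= 848 / 2511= 0.34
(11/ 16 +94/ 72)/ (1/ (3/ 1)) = 287/ 48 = 5.98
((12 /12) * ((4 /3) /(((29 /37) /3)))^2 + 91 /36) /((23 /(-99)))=-9515825 /77372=-122.99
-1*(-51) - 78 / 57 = 49.63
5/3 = 1.67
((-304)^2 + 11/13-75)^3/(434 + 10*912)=864959394888564192/10495069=82415789251.94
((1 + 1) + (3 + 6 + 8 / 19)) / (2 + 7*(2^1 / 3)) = 651 / 380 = 1.71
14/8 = 7/4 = 1.75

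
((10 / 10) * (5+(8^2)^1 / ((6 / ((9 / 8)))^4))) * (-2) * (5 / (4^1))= -26005 / 2048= -12.70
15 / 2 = 7.50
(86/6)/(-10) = -43/30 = -1.43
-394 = -394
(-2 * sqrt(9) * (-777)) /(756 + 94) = 2331 /425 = 5.48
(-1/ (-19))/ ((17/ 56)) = 56/ 323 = 0.17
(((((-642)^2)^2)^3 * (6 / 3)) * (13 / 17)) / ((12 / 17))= 10622150214298334481386171862448128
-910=-910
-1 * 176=-176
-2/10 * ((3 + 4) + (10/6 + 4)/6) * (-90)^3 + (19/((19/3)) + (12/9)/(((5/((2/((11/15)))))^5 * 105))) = 1158303.00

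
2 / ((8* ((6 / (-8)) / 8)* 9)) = -0.30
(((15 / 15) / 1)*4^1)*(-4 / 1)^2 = 64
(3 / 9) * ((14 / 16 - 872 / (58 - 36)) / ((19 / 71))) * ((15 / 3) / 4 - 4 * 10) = 12512685 / 6688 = 1870.92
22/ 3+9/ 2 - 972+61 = -5395/ 6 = -899.17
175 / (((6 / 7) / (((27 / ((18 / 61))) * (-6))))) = -224175 / 2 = -112087.50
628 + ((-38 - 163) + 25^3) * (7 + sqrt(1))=124020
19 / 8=2.38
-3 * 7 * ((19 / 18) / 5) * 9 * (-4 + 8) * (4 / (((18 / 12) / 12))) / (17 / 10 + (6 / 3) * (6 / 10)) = -51072 / 29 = -1761.10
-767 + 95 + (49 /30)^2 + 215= -408899 /900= -454.33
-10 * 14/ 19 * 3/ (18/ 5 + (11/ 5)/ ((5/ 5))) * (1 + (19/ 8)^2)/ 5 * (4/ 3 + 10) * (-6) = 344.20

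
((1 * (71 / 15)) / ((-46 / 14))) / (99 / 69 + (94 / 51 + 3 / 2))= -16898 / 56045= -0.30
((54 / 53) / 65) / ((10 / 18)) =486 / 17225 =0.03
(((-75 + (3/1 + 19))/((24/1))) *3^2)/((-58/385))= 61215/464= 131.93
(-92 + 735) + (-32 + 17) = 628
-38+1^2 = -37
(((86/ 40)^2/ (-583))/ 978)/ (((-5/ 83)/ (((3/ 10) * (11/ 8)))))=153467/ 2764480000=0.00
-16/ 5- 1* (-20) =16.80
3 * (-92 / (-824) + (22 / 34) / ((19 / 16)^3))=35890215 / 24020218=1.49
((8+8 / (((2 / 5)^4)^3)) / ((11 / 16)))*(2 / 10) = 138718.59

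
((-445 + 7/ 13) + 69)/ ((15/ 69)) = -112263/ 65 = -1727.12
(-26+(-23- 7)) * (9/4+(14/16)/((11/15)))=-2121/11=-192.82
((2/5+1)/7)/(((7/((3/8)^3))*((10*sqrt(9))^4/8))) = 1/67200000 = 0.00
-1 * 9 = -9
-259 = -259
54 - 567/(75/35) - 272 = -482.60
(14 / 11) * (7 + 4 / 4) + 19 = 321 / 11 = 29.18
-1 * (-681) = 681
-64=-64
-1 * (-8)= 8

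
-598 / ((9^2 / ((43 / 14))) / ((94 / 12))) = -177.62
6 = 6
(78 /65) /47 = 6 /235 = 0.03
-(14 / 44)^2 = -49 / 484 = -0.10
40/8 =5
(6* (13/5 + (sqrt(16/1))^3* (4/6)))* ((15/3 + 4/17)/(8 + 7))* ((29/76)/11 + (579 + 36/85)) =2488325045731/45300750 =54929.00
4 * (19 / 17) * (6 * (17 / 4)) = 114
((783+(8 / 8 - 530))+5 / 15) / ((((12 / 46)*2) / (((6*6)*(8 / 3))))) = 46797.33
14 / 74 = 7 / 37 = 0.19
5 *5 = 25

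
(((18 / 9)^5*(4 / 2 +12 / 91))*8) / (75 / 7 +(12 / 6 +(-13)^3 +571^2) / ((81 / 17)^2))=325845504 / 8523222929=0.04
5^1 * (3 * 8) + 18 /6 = 123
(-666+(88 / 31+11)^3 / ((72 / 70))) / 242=227678511 / 28837688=7.90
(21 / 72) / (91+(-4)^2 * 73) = 7 / 30216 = 0.00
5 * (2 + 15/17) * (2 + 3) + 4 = 1293/17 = 76.06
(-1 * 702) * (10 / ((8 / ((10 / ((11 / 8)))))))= -70200 / 11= -6381.82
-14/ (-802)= 7/ 401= 0.02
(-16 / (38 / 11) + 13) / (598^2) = 159 / 6794476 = 0.00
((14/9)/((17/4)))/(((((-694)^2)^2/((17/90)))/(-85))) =-119/4697458039044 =-0.00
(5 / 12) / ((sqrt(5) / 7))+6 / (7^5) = 6 / 16807+7*sqrt(5) / 12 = 1.30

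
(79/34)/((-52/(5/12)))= -395/21216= -0.02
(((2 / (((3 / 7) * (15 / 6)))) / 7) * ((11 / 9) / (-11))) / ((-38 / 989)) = 1978 / 2565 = 0.77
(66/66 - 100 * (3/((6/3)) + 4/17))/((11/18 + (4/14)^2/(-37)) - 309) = 95715522/171088595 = 0.56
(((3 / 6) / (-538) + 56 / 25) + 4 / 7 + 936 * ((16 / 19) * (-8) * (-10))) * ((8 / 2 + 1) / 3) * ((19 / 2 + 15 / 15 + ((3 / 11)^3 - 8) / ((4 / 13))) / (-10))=18538477624856033 / 114286048800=162211.20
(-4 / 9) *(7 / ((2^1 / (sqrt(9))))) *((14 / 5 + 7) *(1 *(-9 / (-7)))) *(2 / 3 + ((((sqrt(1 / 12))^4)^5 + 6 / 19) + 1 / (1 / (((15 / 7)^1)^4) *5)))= -14686406650671667 / 48037555077120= -305.73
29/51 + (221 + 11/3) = 3829/17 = 225.24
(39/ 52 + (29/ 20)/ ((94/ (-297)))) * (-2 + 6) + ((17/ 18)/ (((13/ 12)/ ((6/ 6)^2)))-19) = -613207/ 18330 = -33.45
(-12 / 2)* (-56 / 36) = 28 / 3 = 9.33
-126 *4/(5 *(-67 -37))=63/65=0.97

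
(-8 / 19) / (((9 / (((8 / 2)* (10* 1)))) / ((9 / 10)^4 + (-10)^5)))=3999973756 / 21375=187133.28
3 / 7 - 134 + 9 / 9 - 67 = -1397 / 7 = -199.57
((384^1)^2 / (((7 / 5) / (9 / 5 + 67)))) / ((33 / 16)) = 270532608 / 77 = 3513410.49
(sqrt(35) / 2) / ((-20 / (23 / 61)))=-23*sqrt(35) / 2440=-0.06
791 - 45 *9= 386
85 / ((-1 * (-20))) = 17 / 4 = 4.25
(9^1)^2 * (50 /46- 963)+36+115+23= -1788042 /23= -77740.96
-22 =-22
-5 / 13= -0.38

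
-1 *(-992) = 992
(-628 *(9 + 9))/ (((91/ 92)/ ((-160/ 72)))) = 25396.04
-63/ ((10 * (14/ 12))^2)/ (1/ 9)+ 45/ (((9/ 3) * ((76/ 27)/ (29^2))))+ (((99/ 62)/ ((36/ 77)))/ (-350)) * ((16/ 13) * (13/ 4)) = 461512127/ 103075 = 4477.44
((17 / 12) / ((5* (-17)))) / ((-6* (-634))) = -1 / 228240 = -0.00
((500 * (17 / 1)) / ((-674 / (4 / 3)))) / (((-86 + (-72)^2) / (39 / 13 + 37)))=-340000 / 2577039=-0.13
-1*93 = -93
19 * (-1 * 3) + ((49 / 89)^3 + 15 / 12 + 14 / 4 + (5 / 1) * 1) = -132768545 / 2819876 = -47.08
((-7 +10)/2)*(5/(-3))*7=-35/2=-17.50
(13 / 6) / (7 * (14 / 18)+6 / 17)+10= 10.37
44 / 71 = 0.62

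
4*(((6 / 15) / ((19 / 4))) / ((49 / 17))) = 544 / 4655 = 0.12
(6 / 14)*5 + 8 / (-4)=1 / 7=0.14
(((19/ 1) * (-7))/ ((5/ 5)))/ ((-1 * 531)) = 133/ 531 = 0.25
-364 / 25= -14.56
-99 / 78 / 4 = -33 / 104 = -0.32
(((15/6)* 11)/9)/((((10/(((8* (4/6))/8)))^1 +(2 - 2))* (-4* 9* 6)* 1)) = -11/11664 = -0.00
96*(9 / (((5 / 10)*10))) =172.80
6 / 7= 0.86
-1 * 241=-241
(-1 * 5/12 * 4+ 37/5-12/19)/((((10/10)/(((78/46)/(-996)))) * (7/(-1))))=9451/7616910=0.00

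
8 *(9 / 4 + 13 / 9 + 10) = 986 / 9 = 109.56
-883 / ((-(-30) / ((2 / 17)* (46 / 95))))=-40618 / 24225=-1.68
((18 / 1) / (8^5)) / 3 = 3 / 16384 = 0.00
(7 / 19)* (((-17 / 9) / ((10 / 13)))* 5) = -1547 / 342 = -4.52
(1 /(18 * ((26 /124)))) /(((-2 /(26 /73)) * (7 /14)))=-62 /657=-0.09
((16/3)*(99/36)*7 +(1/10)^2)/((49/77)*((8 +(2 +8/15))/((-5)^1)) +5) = 338833/12076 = 28.06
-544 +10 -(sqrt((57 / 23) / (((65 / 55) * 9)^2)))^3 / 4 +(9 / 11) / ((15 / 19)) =-532.96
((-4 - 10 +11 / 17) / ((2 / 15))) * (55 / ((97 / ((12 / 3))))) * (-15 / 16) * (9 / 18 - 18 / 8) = -19663875 / 52768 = -372.65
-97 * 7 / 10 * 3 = -2037 / 10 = -203.70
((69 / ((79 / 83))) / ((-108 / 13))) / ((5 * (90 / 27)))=-24817 / 47400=-0.52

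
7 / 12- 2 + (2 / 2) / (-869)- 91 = -963733 / 10428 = -92.42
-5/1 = -5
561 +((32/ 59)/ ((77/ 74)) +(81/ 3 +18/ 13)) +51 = 37851259/ 59059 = 640.91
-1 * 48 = -48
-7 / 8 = -0.88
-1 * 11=-11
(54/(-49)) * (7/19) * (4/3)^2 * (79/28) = -1896/931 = -2.04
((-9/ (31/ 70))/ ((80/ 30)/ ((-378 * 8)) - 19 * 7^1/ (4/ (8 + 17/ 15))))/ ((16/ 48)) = 21432600/ 106757149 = 0.20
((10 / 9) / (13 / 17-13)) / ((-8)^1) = 85 / 7488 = 0.01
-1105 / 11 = -100.45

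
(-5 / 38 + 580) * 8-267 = 83067 / 19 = 4371.95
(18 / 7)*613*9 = 99306 / 7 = 14186.57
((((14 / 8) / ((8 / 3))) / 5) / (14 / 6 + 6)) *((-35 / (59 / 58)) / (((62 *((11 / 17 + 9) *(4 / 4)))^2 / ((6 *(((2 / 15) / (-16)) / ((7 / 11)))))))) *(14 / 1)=40656231 / 24399620864000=0.00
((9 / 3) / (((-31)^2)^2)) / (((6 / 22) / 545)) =5995 / 923521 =0.01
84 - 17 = 67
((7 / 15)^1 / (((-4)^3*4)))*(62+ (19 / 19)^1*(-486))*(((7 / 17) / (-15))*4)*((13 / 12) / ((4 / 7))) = -236327 / 1468800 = -0.16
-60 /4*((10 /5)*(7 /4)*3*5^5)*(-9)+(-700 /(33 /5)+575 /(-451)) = 11986443925 /2706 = 4429580.16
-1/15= -0.07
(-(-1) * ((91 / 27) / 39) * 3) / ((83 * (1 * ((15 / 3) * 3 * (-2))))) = -7 / 67230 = -0.00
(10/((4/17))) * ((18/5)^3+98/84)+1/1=610039/300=2033.46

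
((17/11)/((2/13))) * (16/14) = 884/77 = 11.48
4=4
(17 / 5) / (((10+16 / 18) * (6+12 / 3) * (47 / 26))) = 0.02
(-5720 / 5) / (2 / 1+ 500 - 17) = -1144 / 485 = -2.36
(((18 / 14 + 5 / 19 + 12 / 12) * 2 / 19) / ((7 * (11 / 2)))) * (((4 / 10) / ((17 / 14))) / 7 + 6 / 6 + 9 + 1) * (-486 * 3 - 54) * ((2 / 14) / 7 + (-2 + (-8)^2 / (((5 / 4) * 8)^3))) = 3226919293152 / 14471813125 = 222.98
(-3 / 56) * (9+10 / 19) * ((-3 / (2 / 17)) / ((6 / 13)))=120003 / 4256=28.20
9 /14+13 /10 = 68 /35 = 1.94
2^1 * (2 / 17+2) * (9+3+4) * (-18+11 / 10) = -97344 / 85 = -1145.22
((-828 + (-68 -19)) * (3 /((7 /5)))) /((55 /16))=-43920 /77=-570.39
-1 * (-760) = 760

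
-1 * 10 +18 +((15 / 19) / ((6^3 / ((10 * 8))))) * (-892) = -43232 / 171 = -252.82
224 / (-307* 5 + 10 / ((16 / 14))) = -896 / 6105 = -0.15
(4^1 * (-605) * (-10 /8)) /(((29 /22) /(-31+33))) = 133100 /29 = 4589.66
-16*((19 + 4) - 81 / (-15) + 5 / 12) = -6916 / 15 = -461.07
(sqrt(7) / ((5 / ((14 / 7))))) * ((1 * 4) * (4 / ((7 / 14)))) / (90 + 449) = 64 * sqrt(7) / 2695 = 0.06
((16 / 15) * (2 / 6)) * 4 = 64 / 45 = 1.42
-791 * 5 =-3955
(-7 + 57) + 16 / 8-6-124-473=-551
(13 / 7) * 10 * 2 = 260 / 7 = 37.14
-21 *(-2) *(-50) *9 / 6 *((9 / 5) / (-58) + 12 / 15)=-70245 / 29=-2422.24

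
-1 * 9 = -9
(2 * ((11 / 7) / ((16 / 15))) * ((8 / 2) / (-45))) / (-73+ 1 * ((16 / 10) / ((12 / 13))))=55 / 14966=0.00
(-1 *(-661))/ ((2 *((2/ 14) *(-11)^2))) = 19.12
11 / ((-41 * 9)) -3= -1118 / 369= -3.03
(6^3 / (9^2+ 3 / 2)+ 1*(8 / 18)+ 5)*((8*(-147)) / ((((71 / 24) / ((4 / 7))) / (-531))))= 3797644032 / 3905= 972508.07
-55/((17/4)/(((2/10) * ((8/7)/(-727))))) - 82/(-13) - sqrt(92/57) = 7098642/1124669 - 2 * sqrt(1311)/57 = 5.04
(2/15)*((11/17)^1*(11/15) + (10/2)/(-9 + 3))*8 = -488/1275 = -0.38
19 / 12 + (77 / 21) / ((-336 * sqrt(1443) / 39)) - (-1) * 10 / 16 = 53 / 24 - 11 * sqrt(1443) / 37296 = 2.20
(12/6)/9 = 2/9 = 0.22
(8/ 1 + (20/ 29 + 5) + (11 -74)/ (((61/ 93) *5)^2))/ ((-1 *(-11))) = 21129202/ 29674975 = 0.71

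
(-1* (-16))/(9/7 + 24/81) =3024/299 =10.11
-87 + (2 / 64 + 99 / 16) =-2585 / 32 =-80.78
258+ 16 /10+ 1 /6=7793 /30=259.77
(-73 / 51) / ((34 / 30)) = -365 / 289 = -1.26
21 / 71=0.30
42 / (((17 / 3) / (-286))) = -2119.76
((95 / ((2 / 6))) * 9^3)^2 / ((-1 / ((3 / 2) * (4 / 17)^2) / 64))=-66303429465600 / 289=-229423631368.86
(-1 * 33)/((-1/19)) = 627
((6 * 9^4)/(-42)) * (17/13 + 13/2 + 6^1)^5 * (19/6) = -247784780140145847/166339264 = -1489634943.56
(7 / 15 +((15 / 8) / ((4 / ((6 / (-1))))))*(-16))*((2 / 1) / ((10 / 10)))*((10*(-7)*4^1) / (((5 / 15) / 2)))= -152768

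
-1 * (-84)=84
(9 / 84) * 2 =3 / 14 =0.21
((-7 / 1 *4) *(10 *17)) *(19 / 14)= -6460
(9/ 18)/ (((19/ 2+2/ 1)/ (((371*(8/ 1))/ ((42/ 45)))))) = 3180/ 23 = 138.26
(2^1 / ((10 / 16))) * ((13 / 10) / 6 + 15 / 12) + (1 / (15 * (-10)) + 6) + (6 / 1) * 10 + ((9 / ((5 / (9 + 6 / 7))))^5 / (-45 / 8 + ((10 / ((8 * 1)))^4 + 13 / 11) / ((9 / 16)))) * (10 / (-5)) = -4308214.34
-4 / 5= -0.80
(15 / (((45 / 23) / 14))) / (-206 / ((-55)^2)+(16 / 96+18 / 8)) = 556600 / 12179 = 45.70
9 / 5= 1.80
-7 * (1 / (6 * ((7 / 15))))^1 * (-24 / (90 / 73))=146 / 3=48.67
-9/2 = -4.50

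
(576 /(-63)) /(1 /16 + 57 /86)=-44032 /3493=-12.61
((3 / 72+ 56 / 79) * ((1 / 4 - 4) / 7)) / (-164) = 0.00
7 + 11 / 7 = 60 / 7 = 8.57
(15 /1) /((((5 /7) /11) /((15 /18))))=385 /2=192.50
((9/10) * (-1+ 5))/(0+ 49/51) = 918/245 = 3.75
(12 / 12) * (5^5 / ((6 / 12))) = 6250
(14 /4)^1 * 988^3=3375505952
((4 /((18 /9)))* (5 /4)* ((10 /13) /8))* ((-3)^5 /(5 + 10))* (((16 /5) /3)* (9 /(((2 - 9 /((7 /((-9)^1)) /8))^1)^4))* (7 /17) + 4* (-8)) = 2644635950606619 /21222387290728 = 124.62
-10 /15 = -2 /3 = -0.67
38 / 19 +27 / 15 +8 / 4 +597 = 3014 / 5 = 602.80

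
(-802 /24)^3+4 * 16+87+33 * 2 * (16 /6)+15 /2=-63903185 /1728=-36981.01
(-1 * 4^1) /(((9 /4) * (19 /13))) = -208 /171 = -1.22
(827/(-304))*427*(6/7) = -151341/152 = -995.66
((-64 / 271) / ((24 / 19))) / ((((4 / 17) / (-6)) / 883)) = 1140836 / 271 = 4209.73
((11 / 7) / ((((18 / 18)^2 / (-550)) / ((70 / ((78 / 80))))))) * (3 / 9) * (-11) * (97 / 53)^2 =762103.43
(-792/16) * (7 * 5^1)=-3465/2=-1732.50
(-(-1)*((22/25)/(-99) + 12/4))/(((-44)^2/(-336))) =-4711/9075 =-0.52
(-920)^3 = -778688000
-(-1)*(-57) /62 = -57 /62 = -0.92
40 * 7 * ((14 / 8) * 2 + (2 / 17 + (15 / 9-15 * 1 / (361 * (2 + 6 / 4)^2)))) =190565020 / 128877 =1478.66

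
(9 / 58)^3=0.00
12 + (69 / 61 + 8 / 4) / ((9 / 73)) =20531 / 549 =37.40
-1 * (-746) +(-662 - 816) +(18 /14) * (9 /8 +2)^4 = -17472279 /28672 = -609.38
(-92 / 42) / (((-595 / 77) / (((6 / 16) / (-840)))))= -253 / 1999200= -0.00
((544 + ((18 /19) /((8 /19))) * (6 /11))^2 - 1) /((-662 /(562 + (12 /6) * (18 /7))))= -285600888885 /1121428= -254676.08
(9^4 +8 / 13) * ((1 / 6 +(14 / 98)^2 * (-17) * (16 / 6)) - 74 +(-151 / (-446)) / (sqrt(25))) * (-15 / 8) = 522135695197 / 568204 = 918922.95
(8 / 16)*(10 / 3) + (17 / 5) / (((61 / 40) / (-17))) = -6631 / 183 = -36.23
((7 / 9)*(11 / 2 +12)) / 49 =0.28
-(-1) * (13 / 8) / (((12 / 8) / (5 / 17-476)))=-105131 / 204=-515.35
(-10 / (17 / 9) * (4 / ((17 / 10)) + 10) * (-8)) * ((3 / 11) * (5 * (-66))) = -13608000 / 289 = -47086.51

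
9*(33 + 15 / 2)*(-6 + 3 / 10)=-41553 / 20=-2077.65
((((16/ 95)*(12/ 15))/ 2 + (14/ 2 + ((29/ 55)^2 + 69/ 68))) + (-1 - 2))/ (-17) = -20948843/ 66441100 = -0.32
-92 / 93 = -0.99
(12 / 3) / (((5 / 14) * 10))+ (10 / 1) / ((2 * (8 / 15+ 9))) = 5879 / 3575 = 1.64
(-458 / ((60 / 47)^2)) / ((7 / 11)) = -5564471 / 12600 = -441.62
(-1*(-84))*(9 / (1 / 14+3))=10584 / 43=246.14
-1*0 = 0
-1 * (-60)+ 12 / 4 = 63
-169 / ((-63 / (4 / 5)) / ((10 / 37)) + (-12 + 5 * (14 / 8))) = 0.57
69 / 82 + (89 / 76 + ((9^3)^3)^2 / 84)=19487286816060407825 / 10906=1786840896392848.69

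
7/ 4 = 1.75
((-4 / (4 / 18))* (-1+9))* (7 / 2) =-504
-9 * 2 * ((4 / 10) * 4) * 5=-144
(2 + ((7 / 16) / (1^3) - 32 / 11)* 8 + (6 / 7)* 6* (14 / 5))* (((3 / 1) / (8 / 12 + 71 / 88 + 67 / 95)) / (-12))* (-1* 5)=-1995 / 1031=-1.94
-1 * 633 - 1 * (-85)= -548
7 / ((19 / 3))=21 / 19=1.11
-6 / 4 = -3 / 2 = -1.50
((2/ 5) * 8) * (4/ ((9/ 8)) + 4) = 1088/ 45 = 24.18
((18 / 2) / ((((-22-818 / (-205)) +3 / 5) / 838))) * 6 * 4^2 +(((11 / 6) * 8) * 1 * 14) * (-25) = -500242280 / 10707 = -46721.05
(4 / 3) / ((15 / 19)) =1.69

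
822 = 822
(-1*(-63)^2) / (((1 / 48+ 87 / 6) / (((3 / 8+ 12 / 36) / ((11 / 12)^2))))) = -230.41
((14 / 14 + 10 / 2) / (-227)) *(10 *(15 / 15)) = -60 / 227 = -0.26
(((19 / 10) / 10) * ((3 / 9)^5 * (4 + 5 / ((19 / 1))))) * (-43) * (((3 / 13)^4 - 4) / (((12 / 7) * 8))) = 34363063 / 822556800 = 0.04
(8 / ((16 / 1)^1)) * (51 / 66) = 17 / 44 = 0.39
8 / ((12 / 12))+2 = 10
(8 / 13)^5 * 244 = 7995392 / 371293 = 21.53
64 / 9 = 7.11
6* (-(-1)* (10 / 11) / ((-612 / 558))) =-930 / 187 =-4.97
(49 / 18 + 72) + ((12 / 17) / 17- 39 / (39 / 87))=-63653 / 5202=-12.24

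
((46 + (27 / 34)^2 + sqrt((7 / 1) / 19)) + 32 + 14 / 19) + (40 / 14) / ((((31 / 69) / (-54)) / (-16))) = sqrt(133) / 19 + 26566396739 / 4766188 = 5574.54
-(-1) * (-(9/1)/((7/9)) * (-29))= 2349/7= 335.57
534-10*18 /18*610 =-5566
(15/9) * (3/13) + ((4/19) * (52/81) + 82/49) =2150125/980343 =2.19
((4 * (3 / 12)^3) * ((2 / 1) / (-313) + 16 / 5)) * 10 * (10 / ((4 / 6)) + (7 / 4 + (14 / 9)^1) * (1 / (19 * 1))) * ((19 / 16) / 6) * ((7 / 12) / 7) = 8645707 / 17307648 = 0.50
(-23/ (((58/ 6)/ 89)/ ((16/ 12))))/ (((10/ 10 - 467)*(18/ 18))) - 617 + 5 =-4131190/ 6757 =-611.39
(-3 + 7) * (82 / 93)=328 / 93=3.53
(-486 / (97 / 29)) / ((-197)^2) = -14094 / 3764473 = -0.00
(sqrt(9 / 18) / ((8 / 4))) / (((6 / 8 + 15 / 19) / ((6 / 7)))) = 0.20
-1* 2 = -2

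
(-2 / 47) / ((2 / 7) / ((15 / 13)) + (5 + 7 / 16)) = -3360 / 448897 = -0.01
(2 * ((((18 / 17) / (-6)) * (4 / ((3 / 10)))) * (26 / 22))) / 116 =-0.05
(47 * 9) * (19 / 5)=8037 / 5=1607.40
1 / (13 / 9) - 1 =-4 / 13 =-0.31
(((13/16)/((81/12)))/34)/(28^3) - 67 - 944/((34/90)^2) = -9155915951395/1370331648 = -6681.53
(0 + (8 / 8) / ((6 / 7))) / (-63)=-1 / 54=-0.02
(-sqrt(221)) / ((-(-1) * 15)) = -sqrt(221) / 15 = -0.99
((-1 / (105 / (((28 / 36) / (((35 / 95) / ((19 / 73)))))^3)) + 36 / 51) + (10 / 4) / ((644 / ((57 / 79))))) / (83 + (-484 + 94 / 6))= -5203099634507083 / 2835409713284907360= -0.00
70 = 70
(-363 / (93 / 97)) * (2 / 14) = -11737 / 217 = -54.09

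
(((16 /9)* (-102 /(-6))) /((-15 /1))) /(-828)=68 /27945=0.00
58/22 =29/11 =2.64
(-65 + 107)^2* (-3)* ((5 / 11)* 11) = -26460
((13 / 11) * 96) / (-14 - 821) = -1248 / 9185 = -0.14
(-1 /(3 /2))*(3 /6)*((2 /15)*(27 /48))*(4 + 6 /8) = -19 /160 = -0.12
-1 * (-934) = 934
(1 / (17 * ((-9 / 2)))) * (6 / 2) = -2 / 51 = -0.04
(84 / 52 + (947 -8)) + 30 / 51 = 208006 / 221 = 941.20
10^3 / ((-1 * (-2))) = 500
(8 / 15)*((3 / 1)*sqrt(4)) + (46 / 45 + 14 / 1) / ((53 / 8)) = 2608 / 477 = 5.47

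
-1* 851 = -851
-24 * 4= -96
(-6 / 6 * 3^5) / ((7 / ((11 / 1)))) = -2673 / 7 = -381.86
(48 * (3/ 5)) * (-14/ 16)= -126/ 5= -25.20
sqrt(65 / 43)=sqrt(2795) / 43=1.23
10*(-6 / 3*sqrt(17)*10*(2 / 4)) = -100*sqrt(17) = -412.31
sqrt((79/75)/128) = sqrt(474)/240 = 0.09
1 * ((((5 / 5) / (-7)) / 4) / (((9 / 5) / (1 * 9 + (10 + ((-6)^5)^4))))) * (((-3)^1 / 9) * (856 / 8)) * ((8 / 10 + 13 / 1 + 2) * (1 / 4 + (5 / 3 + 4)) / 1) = 241875112198360589.53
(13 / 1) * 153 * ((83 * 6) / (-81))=-36686 / 3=-12228.67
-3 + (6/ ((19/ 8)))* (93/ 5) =4179/ 95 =43.99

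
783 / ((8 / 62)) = 24273 / 4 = 6068.25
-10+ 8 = -2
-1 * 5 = -5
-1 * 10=-10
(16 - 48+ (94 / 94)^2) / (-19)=31 / 19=1.63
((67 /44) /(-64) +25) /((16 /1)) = 70333 /45056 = 1.56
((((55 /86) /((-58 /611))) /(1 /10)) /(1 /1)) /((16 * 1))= -168025 /39904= -4.21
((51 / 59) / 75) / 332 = 17 / 489700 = 0.00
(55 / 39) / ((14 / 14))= 55 / 39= 1.41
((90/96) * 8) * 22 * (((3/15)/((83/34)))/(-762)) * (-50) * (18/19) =168300/200279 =0.84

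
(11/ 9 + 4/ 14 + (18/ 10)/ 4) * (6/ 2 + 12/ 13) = 41939/ 5460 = 7.68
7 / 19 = 0.37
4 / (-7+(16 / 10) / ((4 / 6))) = -20 / 23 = -0.87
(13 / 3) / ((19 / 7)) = 91 / 57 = 1.60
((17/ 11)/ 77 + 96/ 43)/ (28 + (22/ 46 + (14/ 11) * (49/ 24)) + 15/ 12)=5660967/ 81238696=0.07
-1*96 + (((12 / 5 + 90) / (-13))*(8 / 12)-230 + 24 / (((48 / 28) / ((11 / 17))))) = -355456 / 1105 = -321.68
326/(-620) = -0.53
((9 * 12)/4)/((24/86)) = 387/4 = 96.75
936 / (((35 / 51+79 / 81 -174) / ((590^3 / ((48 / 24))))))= -13235362124400 / 23731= -557724584.91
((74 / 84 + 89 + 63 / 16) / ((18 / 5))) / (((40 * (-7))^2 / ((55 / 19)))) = 346753 / 360364032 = 0.00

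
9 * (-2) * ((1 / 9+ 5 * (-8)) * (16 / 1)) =11488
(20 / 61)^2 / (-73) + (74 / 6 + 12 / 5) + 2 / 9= 182791009 / 12223485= 14.95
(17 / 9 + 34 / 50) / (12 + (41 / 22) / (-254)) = 3229864 / 15078375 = 0.21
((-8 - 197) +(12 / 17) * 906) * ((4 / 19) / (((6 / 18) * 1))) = 88644 / 323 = 274.44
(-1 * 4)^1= -4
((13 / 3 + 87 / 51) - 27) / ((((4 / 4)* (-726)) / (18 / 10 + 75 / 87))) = 206317 / 2684385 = 0.08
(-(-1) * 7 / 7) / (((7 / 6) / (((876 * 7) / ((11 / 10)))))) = 52560 / 11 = 4778.18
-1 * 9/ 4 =-9/ 4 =-2.25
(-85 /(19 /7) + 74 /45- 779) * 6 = -1382828 /285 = -4852.03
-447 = -447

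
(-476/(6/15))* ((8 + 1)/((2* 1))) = -5355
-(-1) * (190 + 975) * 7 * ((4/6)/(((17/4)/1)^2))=260960/867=300.99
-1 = -1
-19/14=-1.36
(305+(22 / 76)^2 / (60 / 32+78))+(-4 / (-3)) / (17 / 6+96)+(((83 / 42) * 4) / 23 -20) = 6284620019747 / 22023616167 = 285.36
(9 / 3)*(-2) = -6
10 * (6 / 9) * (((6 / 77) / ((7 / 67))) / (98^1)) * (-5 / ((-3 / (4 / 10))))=2680 / 79233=0.03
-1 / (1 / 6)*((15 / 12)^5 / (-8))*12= 28125 / 1024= 27.47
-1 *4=-4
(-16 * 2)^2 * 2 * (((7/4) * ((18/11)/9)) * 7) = 50176/11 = 4561.45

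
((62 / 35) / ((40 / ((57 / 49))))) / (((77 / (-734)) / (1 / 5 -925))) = 1499306568 / 3301375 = 454.15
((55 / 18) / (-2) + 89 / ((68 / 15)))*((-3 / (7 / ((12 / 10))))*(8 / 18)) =-4432 / 1071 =-4.14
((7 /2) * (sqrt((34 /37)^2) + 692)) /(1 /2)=4850.43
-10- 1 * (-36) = 26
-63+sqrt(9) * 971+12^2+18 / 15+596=17956 / 5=3591.20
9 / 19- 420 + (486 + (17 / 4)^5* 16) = 27058115 / 1216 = 22251.74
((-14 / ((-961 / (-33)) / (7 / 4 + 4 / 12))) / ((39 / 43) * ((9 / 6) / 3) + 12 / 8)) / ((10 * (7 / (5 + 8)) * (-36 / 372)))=30745 / 31248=0.98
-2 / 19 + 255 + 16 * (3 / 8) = 4957 / 19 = 260.89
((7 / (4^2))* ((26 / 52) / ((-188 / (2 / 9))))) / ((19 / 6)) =-7 / 85728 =-0.00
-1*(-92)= 92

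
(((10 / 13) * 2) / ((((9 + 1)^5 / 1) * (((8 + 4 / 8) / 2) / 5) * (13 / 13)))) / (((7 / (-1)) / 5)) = -1 / 77350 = -0.00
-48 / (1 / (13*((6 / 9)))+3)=-416 / 27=-15.41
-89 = -89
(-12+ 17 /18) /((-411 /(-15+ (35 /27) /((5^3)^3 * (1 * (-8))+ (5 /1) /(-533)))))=-67120523849032 /166350965724873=-0.40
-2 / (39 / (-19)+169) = -19 / 1586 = -0.01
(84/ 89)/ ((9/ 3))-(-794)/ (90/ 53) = 1873909/ 4005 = 467.89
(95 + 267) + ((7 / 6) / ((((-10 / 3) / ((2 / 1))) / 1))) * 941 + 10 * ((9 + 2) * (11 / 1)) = 9133 / 10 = 913.30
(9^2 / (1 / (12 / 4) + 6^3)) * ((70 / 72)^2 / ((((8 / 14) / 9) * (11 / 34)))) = 3935925 / 228448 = 17.23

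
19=19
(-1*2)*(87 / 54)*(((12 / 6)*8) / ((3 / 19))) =-8816 / 27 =-326.52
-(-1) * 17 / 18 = 17 / 18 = 0.94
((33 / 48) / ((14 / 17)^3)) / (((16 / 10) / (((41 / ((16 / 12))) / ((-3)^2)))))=11078815 / 4214784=2.63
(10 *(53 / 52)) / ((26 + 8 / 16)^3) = 20 / 36517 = 0.00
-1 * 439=-439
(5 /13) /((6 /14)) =35 /39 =0.90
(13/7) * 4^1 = 52/7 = 7.43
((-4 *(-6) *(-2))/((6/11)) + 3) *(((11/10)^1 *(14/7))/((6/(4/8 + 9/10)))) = -1309/30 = -43.63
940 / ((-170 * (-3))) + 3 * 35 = 5449 / 51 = 106.84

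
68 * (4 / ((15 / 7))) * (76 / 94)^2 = 2749376 / 33135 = 82.97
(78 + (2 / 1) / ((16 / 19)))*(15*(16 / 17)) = 19290 / 17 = 1134.71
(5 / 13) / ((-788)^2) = 5 / 8072272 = 0.00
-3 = -3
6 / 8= 3 / 4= 0.75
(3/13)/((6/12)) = 6/13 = 0.46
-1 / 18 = -0.06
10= 10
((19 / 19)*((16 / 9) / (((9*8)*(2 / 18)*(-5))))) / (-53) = 2 / 2385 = 0.00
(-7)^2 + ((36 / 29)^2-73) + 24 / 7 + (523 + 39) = 3196462 / 5887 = 542.97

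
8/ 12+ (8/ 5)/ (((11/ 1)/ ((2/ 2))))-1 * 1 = -31/ 165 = -0.19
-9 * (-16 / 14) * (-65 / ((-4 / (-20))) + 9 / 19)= -443952 / 133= -3337.98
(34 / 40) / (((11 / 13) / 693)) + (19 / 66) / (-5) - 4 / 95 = 8728471 / 12540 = 696.05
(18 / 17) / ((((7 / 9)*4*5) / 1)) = 0.07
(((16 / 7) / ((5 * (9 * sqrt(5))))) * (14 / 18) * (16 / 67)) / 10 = 128 * sqrt(5) / 678375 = 0.00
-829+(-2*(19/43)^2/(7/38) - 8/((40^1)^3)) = -86057476943/103544000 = -831.12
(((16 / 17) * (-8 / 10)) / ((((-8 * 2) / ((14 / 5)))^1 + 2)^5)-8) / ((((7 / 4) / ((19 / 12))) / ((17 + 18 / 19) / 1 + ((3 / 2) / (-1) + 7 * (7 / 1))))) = -104638711977 / 220919335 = -473.65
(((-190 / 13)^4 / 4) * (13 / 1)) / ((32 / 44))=895956875 / 4394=203904.61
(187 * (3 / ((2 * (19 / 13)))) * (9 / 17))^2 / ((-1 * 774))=-1656369 / 124184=-13.34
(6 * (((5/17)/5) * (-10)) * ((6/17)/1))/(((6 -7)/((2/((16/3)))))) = 135/289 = 0.47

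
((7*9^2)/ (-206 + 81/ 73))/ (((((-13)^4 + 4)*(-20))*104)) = 41391/ 888673146400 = 0.00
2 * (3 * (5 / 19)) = 30 / 19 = 1.58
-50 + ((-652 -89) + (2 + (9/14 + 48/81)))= -297775/378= -787.76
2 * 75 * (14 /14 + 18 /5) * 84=57960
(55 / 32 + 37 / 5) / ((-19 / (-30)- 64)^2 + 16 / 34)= 1116135 / 491534536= 0.00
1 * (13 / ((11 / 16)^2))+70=11798 / 121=97.50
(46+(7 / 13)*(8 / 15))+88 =26186 / 195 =134.29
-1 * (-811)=811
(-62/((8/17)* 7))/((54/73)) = -38471/1512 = -25.44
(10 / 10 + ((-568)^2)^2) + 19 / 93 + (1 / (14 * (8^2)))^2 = 7771275594693345373 / 74661888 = 104086245377.20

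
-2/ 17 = -0.12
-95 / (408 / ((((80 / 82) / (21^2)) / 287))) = -475 / 264651597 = -0.00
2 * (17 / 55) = 34 / 55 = 0.62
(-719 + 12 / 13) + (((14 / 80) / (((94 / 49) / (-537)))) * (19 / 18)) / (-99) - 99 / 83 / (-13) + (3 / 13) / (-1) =-1729556795303 / 2409881760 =-717.69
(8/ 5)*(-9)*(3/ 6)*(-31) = 1116/ 5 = 223.20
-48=-48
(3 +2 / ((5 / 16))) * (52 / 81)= 2444 / 405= 6.03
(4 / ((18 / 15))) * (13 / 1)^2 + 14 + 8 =1756 / 3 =585.33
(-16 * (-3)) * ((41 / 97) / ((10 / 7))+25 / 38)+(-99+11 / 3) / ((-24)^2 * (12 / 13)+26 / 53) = 45.60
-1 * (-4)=4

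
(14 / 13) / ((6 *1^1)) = 0.18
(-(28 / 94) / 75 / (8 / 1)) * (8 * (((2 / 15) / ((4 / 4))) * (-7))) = 196 / 52875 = 0.00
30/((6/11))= 55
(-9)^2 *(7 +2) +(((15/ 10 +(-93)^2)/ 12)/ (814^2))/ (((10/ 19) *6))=231855701893/ 318046080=729.00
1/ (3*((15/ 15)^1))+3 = 10/ 3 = 3.33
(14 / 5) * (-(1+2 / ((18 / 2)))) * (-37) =126.62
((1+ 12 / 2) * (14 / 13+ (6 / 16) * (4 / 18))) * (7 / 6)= 8869 / 936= 9.48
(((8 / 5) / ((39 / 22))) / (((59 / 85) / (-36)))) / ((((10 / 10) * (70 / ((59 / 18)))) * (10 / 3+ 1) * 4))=-748 / 5915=-0.13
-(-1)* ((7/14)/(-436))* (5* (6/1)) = -15/436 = -0.03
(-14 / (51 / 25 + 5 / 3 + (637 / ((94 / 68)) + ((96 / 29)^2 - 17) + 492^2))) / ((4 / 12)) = -124510050 / 718963935931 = -0.00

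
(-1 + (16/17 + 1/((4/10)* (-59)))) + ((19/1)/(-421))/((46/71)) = -1659348/9712049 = -0.17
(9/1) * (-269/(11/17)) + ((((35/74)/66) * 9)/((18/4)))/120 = -219284489/58608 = -3741.55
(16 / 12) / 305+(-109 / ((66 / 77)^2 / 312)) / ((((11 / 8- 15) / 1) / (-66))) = -205164956 / 915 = -224224.00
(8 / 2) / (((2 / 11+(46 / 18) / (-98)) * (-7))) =-5544 / 1511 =-3.67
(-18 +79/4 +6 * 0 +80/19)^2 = 205209/5776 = 35.53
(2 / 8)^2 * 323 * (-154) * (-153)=3805263 / 8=475657.88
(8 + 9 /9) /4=9 /4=2.25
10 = 10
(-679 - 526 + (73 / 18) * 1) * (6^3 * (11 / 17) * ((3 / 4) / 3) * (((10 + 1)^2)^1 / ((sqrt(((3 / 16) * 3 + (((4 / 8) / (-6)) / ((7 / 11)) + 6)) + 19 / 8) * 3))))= -570324.09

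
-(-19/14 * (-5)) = -95/14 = -6.79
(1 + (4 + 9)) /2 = 7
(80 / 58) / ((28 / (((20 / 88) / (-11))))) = -25 / 24563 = -0.00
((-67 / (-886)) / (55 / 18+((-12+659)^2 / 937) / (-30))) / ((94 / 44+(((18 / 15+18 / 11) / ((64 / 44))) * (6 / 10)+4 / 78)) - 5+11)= -30298714875 / 44377650516962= -0.00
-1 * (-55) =55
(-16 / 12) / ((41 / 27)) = -36 / 41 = -0.88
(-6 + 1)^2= 25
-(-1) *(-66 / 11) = -6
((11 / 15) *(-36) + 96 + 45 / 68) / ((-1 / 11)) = -262779 / 340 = -772.88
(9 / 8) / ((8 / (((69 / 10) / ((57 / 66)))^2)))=5184729 / 577600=8.98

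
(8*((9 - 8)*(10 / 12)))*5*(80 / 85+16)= 9600 / 17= 564.71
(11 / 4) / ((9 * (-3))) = -0.10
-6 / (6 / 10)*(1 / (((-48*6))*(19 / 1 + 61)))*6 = 1 / 384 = 0.00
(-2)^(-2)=1 / 4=0.25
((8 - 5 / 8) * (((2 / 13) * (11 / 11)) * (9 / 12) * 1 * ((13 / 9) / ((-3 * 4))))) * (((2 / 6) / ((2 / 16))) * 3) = -59 / 72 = -0.82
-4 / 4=-1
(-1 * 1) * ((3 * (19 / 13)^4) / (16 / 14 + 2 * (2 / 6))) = -7.56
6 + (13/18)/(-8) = 851/144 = 5.91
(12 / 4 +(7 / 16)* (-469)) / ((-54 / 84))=22645 / 72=314.51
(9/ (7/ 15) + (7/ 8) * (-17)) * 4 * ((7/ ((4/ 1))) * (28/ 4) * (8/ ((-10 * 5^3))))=-1729/ 1250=-1.38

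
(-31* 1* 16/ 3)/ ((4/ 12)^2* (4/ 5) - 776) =1860/ 8729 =0.21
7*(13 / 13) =7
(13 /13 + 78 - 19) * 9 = 540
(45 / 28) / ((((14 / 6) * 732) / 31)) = 1395 / 47824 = 0.03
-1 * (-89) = 89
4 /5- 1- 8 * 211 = -8441 /5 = -1688.20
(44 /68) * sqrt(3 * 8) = 22 * sqrt(6) /17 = 3.17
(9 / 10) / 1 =9 / 10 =0.90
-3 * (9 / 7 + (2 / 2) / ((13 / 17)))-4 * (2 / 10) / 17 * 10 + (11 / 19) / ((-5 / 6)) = -1314682 / 146965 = -8.95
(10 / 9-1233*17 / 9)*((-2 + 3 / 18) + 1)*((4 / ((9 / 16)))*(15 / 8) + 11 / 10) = 9071783 / 324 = 27999.33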